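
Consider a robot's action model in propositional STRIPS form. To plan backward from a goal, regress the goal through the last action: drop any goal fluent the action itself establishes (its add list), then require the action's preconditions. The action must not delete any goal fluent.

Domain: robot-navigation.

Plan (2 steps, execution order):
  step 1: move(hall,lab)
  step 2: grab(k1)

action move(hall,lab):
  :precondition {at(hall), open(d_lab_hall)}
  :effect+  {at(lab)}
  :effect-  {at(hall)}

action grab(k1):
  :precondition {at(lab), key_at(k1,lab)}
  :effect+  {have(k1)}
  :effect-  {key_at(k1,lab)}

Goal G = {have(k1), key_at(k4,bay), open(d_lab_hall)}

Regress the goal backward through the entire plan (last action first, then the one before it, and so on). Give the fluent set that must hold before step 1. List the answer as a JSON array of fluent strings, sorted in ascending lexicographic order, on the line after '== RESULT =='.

Regress step by step:
  through step 2 (grab(k1)): drop {have(k1)}, keep {key_at(k4,bay), open(d_lab_hall)}, require {at(lab), key_at(k1,lab)}
    → {at(lab), key_at(k1,lab), key_at(k4,bay), open(d_lab_hall)}
  through step 1 (move(hall,lab)): drop {at(lab)}, keep {key_at(k1,lab), key_at(k4,bay), open(d_lab_hall)}, require {at(hall), open(d_lab_hall)}
    → {at(hall), key_at(k1,lab), key_at(k4,bay), open(d_lab_hall)}

== RESULT ==
["at(hall)", "key_at(k1,lab)", "key_at(k4,bay)", "open(d_lab_hall)"]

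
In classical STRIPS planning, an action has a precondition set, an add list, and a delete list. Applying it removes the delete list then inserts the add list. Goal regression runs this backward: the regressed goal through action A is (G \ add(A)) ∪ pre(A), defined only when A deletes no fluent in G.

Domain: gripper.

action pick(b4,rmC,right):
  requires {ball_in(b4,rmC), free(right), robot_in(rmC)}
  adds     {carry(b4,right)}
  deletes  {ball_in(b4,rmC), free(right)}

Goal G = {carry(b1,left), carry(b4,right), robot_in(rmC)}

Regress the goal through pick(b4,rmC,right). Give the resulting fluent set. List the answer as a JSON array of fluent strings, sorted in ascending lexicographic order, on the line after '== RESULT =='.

Regress:
  G ∩ del = {}  (empty — regression defined)
  G \ add = {carry(b1,left), carry(b4,right), robot_in(rmC)} \ {carry(b4,right)} = {carry(b1,left), robot_in(rmC)}
  ∪ pre   = {carry(b1,left), robot_in(rmC)} ∪ {ball_in(b4,rmC), free(right), robot_in(rmC)}
          = {ball_in(b4,rmC), carry(b1,left), free(right), robot_in(rmC)}

== RESULT ==
["ball_in(b4,rmC)", "carry(b1,left)", "free(right)", "robot_in(rmC)"]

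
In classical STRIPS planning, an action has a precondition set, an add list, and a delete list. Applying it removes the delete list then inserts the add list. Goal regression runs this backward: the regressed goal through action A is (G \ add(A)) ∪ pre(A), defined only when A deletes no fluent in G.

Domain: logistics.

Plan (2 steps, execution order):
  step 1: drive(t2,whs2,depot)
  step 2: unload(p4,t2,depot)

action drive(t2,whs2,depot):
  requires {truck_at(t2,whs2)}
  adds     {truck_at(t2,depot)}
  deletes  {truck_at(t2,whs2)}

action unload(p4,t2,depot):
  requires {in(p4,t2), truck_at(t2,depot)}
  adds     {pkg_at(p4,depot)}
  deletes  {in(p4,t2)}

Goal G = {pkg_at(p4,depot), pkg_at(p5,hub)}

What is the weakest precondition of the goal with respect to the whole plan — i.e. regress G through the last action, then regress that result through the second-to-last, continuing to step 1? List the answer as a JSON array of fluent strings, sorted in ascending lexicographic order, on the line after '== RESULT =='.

Work backward from the goal:
  through step 2 (unload(p4,t2,depot)): drop {pkg_at(p4,depot)}, keep {pkg_at(p5,hub)}, require {in(p4,t2), truck_at(t2,depot)}
    → {in(p4,t2), pkg_at(p5,hub), truck_at(t2,depot)}
  through step 1 (drive(t2,whs2,depot)): drop {truck_at(t2,depot)}, keep {in(p4,t2), pkg_at(p5,hub)}, require {truck_at(t2,whs2)}
    → {in(p4,t2), pkg_at(p5,hub), truck_at(t2,whs2)}

== RESULT ==
["in(p4,t2)", "pkg_at(p5,hub)", "truck_at(t2,whs2)"]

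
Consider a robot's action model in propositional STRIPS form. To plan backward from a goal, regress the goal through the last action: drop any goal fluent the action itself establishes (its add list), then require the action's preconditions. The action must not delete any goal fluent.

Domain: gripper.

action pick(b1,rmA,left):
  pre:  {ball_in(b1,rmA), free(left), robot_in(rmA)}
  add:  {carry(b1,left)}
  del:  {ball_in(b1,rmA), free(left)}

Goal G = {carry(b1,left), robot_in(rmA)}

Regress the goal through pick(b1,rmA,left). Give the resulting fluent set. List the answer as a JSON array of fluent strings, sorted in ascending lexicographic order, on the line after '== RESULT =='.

Compute (G \ add) ∪ pre:
  G ∩ del = {}  (empty — regression defined)
  G \ add = {carry(b1,left), robot_in(rmA)} \ {carry(b1,left)} = {robot_in(rmA)}
  ∪ pre   = {robot_in(rmA)} ∪ {ball_in(b1,rmA), free(left), robot_in(rmA)}
          = {ball_in(b1,rmA), free(left), robot_in(rmA)}

== RESULT ==
["ball_in(b1,rmA)", "free(left)", "robot_in(rmA)"]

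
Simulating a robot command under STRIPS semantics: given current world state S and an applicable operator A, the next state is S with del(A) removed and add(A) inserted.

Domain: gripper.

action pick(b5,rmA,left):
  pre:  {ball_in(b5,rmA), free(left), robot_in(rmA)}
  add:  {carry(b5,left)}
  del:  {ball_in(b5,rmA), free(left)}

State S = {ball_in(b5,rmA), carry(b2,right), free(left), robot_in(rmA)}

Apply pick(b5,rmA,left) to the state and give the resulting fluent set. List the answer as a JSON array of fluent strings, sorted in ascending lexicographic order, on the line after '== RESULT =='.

Compute (S \ del) ∪ add:
  pre ⊆ S: {ball_in(b5,rmA), free(left), robot_in(rmA)} ⊆ S  — applicable
  S \ del = {carry(b2,right), robot_in(rmA)}
  ∪ add   = {carry(b2,right), carry(b5,left), robot_in(rmA)}

== RESULT ==
["carry(b2,right)", "carry(b5,left)", "robot_in(rmA)"]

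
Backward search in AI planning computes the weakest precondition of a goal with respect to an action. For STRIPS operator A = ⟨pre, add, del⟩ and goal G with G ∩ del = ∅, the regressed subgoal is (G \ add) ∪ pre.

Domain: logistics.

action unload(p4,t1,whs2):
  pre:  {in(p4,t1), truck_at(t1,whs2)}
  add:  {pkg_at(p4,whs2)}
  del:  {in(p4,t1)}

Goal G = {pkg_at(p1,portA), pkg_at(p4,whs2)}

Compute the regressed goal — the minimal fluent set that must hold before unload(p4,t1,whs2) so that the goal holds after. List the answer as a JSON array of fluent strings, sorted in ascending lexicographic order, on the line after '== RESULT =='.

Regress:
  G ∩ del = {}  (empty — regression defined)
  G \ add = {pkg_at(p1,portA), pkg_at(p4,whs2)} \ {pkg_at(p4,whs2)} = {pkg_at(p1,portA)}
  ∪ pre   = {pkg_at(p1,portA)} ∪ {in(p4,t1), truck_at(t1,whs2)}
          = {in(p4,t1), pkg_at(p1,portA), truck_at(t1,whs2)}

== RESULT ==
["in(p4,t1)", "pkg_at(p1,portA)", "truck_at(t1,whs2)"]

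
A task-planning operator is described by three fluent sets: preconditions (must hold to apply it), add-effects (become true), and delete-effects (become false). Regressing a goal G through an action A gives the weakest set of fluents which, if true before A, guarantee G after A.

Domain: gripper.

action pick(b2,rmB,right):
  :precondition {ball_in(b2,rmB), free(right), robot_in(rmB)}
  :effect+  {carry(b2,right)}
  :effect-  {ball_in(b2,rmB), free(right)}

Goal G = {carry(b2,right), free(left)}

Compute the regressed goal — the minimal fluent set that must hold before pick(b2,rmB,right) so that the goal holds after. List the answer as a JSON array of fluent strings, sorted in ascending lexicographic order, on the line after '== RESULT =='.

Compute (G \ add) ∪ pre:
  G ∩ del = {}  (empty — regression defined)
  G \ add = {carry(b2,right), free(left)} \ {carry(b2,right)} = {free(left)}
  ∪ pre   = {free(left)} ∪ {ball_in(b2,rmB), free(right), robot_in(rmB)}
          = {ball_in(b2,rmB), free(left), free(right), robot_in(rmB)}

== RESULT ==
["ball_in(b2,rmB)", "free(left)", "free(right)", "robot_in(rmB)"]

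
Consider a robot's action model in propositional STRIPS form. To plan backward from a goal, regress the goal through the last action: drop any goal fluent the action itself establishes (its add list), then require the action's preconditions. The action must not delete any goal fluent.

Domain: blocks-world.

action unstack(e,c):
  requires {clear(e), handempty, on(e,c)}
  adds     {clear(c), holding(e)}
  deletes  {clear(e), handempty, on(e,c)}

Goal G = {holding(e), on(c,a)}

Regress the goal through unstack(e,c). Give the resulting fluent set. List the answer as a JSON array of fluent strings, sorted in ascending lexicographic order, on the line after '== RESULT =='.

Compute (G \ add) ∪ pre:
  G ∩ del = {}  (empty — regression defined)
  G \ add = {holding(e), on(c,a)} \ {clear(c), holding(e)} = {on(c,a)}
  ∪ pre   = {on(c,a)} ∪ {clear(e), handempty, on(e,c)}
          = {clear(e), handempty, on(c,a), on(e,c)}

== RESULT ==
["clear(e)", "handempty", "on(c,a)", "on(e,c)"]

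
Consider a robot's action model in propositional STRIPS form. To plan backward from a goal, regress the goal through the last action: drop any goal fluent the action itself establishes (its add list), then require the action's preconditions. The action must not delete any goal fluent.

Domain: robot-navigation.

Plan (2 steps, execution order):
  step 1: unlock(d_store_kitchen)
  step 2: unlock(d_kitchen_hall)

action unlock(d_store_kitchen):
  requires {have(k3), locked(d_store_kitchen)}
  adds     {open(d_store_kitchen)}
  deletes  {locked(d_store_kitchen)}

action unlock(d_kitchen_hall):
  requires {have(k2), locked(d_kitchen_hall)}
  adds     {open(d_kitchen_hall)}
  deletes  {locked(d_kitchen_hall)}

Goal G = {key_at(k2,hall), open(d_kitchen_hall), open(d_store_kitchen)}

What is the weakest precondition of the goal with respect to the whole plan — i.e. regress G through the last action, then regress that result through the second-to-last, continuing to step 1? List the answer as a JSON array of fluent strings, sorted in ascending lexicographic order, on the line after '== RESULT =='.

Regress step by step:
  through step 2 (unlock(d_kitchen_hall)): drop {open(d_kitchen_hall)}, keep {key_at(k2,hall), open(d_store_kitchen)}, require {have(k2), locked(d_kitchen_hall)}
    → {have(k2), key_at(k2,hall), locked(d_kitchen_hall), open(d_store_kitchen)}
  through step 1 (unlock(d_store_kitchen)): drop {open(d_store_kitchen)}, keep {have(k2), key_at(k2,hall), locked(d_kitchen_hall)}, require {have(k3), locked(d_store_kitchen)}
    → {have(k2), have(k3), key_at(k2,hall), locked(d_kitchen_hall), locked(d_store_kitchen)}

== RESULT ==
["have(k2)", "have(k3)", "key_at(k2,hall)", "locked(d_kitchen_hall)", "locked(d_store_kitchen)"]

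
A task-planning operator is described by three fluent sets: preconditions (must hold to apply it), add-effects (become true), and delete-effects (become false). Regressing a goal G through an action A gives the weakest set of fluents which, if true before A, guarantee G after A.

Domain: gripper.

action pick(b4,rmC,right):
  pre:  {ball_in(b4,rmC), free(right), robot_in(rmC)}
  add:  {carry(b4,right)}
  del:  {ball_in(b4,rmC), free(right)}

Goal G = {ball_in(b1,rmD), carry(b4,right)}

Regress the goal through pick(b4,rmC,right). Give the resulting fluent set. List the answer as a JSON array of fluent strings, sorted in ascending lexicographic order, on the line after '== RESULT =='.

Regress:
  G ∩ del = {}  (empty — regression defined)
  G \ add = {ball_in(b1,rmD), carry(b4,right)} \ {carry(b4,right)} = {ball_in(b1,rmD)}
  ∪ pre   = {ball_in(b1,rmD)} ∪ {ball_in(b4,rmC), free(right), robot_in(rmC)}
          = {ball_in(b1,rmD), ball_in(b4,rmC), free(right), robot_in(rmC)}

== RESULT ==
["ball_in(b1,rmD)", "ball_in(b4,rmC)", "free(right)", "robot_in(rmC)"]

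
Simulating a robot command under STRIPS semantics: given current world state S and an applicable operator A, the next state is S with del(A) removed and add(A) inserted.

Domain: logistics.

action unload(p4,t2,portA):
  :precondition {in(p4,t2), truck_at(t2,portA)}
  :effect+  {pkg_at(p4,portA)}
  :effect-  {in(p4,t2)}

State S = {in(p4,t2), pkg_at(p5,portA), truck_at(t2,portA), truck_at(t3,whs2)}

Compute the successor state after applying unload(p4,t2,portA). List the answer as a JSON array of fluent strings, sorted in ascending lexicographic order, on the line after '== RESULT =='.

Progress:
  pre ⊆ S: {in(p4,t2), truck_at(t2,portA)} ⊆ S  — applicable
  S \ del = {pkg_at(p5,portA), truck_at(t2,portA), truck_at(t3,whs2)}
  ∪ add   = {pkg_at(p4,portA), pkg_at(p5,portA), truck_at(t2,portA), truck_at(t3,whs2)}

== RESULT ==
["pkg_at(p4,portA)", "pkg_at(p5,portA)", "truck_at(t2,portA)", "truck_at(t3,whs2)"]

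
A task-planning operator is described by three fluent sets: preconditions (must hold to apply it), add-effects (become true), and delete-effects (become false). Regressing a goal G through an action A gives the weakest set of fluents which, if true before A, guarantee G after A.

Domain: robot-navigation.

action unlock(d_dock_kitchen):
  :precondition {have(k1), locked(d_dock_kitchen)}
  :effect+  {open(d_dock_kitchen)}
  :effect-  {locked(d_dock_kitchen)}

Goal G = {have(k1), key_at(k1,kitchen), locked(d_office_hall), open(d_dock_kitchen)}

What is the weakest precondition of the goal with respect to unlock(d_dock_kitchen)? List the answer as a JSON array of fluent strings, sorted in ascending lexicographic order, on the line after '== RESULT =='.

Regress:
  G ∩ del = {}  (empty — regression defined)
  G \ add = {have(k1), key_at(k1,kitchen), locked(d_office_hall), open(d_dock_kitchen)} \ {open(d_dock_kitchen)} = {have(k1), key_at(k1,kitchen), locked(d_office_hall)}
  ∪ pre   = {have(k1), key_at(k1,kitchen), locked(d_office_hall)} ∪ {have(k1), locked(d_dock_kitchen)}
          = {have(k1), key_at(k1,kitchen), locked(d_dock_kitchen), locked(d_office_hall)}

== RESULT ==
["have(k1)", "key_at(k1,kitchen)", "locked(d_dock_kitchen)", "locked(d_office_hall)"]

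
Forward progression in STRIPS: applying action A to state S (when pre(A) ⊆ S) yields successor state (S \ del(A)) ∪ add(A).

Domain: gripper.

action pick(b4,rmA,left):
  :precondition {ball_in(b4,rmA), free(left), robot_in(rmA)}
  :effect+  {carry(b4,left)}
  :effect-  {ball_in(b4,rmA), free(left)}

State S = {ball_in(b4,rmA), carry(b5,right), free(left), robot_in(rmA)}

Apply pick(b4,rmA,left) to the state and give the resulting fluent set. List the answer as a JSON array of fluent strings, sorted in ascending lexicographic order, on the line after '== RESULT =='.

Compute (S \ del) ∪ add:
  pre ⊆ S: {ball_in(b4,rmA), free(left), robot_in(rmA)} ⊆ S  — applicable
  S \ del = {carry(b5,right), robot_in(rmA)}
  ∪ add   = {carry(b4,left), carry(b5,right), robot_in(rmA)}

== RESULT ==
["carry(b4,left)", "carry(b5,right)", "robot_in(rmA)"]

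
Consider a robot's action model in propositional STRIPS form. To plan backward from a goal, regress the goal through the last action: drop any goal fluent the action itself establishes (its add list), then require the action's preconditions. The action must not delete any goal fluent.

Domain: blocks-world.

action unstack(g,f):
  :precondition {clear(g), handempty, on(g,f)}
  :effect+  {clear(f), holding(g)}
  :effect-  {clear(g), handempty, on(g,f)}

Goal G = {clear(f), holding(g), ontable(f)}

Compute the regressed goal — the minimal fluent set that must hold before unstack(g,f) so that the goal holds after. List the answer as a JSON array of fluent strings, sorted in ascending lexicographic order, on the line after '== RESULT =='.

Compute (G \ add) ∪ pre:
  G ∩ del = {}  (empty — regression defined)
  G \ add = {clear(f), holding(g), ontable(f)} \ {clear(f), holding(g)} = {ontable(f)}
  ∪ pre   = {ontable(f)} ∪ {clear(g), handempty, on(g,f)}
          = {clear(g), handempty, on(g,f), ontable(f)}

== RESULT ==
["clear(g)", "handempty", "on(g,f)", "ontable(f)"]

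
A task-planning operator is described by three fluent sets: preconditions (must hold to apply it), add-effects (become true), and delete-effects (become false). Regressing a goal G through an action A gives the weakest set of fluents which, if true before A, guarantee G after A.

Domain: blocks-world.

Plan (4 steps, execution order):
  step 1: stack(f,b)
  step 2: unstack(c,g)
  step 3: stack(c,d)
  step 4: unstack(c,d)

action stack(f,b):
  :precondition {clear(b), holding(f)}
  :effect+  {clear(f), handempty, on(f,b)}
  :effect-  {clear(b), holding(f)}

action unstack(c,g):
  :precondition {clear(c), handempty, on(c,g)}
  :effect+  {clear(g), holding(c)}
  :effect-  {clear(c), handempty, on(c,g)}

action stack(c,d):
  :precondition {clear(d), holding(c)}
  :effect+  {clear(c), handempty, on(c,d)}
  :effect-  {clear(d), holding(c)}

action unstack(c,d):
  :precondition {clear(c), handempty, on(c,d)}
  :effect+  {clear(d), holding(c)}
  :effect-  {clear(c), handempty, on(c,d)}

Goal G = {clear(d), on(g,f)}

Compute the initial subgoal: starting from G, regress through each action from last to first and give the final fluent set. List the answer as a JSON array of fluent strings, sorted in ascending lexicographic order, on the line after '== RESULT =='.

Regress step by step:
  through step 4 (unstack(c,d)): drop {clear(d)}, keep {on(g,f)}, require {clear(c), handempty, on(c,d)}
    → {clear(c), handempty, on(c,d), on(g,f)}
  through step 3 (stack(c,d)): drop {clear(c), handempty, on(c,d)}, keep {on(g,f)}, require {clear(d), holding(c)}
    → {clear(d), holding(c), on(g,f)}
  through step 2 (unstack(c,g)): drop {holding(c)}, keep {clear(d), on(g,f)}, require {clear(c), handempty, on(c,g)}
    → {clear(c), clear(d), handempty, on(c,g), on(g,f)}
  through step 1 (stack(f,b)): drop {handempty}, keep {clear(c), clear(d), on(c,g), on(g,f)}, require {clear(b), holding(f)}
    → {clear(b), clear(c), clear(d), holding(f), on(c,g), on(g,f)}

== RESULT ==
["clear(b)", "clear(c)", "clear(d)", "holding(f)", "on(c,g)", "on(g,f)"]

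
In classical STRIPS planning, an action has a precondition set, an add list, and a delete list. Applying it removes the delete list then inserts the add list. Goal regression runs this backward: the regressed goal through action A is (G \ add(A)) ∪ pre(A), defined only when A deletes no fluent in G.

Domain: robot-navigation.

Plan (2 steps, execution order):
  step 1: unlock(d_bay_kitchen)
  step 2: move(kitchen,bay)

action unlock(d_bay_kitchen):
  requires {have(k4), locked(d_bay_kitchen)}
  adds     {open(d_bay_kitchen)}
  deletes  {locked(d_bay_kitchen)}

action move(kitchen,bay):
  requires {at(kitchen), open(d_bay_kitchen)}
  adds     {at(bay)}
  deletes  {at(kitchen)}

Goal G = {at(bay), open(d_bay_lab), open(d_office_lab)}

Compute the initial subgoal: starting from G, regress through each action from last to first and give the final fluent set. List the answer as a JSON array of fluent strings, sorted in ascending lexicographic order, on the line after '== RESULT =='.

Work backward from the goal:
  through step 2 (move(kitchen,bay)): drop {at(bay)}, keep {open(d_bay_lab), open(d_office_lab)}, require {at(kitchen), open(d_bay_kitchen)}
    → {at(kitchen), open(d_bay_kitchen), open(d_bay_lab), open(d_office_lab)}
  through step 1 (unlock(d_bay_kitchen)): drop {open(d_bay_kitchen)}, keep {at(kitchen), open(d_bay_lab), open(d_office_lab)}, require {have(k4), locked(d_bay_kitchen)}
    → {at(kitchen), have(k4), locked(d_bay_kitchen), open(d_bay_lab), open(d_office_lab)}

== RESULT ==
["at(kitchen)", "have(k4)", "locked(d_bay_kitchen)", "open(d_bay_lab)", "open(d_office_lab)"]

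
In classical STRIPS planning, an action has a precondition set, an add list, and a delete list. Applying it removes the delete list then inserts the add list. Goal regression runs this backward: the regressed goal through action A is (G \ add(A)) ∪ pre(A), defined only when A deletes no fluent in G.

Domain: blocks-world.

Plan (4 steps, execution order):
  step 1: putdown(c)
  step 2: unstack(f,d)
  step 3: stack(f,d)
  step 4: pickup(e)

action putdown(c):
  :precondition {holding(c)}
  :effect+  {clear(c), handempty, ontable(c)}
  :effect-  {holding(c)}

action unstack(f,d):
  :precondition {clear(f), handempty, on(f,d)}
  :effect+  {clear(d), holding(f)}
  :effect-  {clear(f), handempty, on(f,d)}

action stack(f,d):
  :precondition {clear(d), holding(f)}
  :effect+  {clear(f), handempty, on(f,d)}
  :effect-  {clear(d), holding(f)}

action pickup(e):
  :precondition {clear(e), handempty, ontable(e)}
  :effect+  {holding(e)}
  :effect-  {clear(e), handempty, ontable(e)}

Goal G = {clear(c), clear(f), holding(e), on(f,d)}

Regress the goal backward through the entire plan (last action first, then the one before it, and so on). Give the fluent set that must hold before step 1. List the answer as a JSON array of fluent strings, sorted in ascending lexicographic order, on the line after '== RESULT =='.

Regress step by step:
  through step 4 (pickup(e)): drop {holding(e)}, keep {clear(c), clear(f), on(f,d)}, require {clear(e), handempty, ontable(e)}
    → {clear(c), clear(e), clear(f), handempty, on(f,d), ontable(e)}
  through step 3 (stack(f,d)): drop {clear(f), handempty, on(f,d)}, keep {clear(c), clear(e), ontable(e)}, require {clear(d), holding(f)}
    → {clear(c), clear(d), clear(e), holding(f), ontable(e)}
  through step 2 (unstack(f,d)): drop {clear(d), holding(f)}, keep {clear(c), clear(e), ontable(e)}, require {clear(f), handempty, on(f,d)}
    → {clear(c), clear(e), clear(f), handempty, on(f,d), ontable(e)}
  through step 1 (putdown(c)): drop {clear(c), handempty}, keep {clear(e), clear(f), on(f,d), ontable(e)}, require {holding(c)}
    → {clear(e), clear(f), holding(c), on(f,d), ontable(e)}

== RESULT ==
["clear(e)", "clear(f)", "holding(c)", "on(f,d)", "ontable(e)"]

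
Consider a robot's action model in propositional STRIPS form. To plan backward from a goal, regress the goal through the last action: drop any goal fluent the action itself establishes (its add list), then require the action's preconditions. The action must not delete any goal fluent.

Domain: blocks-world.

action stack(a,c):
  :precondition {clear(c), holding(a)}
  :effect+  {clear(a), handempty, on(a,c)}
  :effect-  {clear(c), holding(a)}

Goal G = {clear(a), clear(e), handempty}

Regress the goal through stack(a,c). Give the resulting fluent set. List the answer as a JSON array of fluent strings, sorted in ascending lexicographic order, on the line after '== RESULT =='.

Compute (G \ add) ∪ pre:
  G ∩ del = {}  (empty — regression defined)
  G \ add = {clear(a), clear(e), handempty} \ {clear(a), handempty, on(a,c)} = {clear(e)}
  ∪ pre   = {clear(e)} ∪ {clear(c), holding(a)}
          = {clear(c), clear(e), holding(a)}

== RESULT ==
["clear(c)", "clear(e)", "holding(a)"]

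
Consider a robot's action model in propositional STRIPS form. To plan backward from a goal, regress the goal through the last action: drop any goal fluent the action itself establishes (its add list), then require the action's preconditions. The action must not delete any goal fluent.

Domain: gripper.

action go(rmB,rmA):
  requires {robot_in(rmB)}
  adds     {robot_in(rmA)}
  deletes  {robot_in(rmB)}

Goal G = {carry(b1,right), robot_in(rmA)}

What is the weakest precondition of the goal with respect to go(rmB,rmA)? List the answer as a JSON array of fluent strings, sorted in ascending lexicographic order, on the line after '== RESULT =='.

Compute (G \ add) ∪ pre:
  G ∩ del = {}  (empty — regression defined)
  G \ add = {carry(b1,right), robot_in(rmA)} \ {robot_in(rmA)} = {carry(b1,right)}
  ∪ pre   = {carry(b1,right)} ∪ {robot_in(rmB)}
          = {carry(b1,right), robot_in(rmB)}

== RESULT ==
["carry(b1,right)", "robot_in(rmB)"]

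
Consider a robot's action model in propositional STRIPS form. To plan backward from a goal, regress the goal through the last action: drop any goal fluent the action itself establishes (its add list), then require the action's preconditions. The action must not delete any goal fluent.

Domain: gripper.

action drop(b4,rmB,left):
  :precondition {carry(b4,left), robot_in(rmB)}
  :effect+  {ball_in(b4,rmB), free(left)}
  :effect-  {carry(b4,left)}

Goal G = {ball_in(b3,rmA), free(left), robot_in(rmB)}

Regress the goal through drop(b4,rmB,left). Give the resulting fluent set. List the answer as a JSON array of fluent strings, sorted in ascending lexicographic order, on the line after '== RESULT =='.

Regress:
  G ∩ del = {}  (empty — regression defined)
  G \ add = {ball_in(b3,rmA), free(left), robot_in(rmB)} \ {ball_in(b4,rmB), free(left)} = {ball_in(b3,rmA), robot_in(rmB)}
  ∪ pre   = {ball_in(b3,rmA), robot_in(rmB)} ∪ {carry(b4,left), robot_in(rmB)}
          = {ball_in(b3,rmA), carry(b4,left), robot_in(rmB)}

== RESULT ==
["ball_in(b3,rmA)", "carry(b4,left)", "robot_in(rmB)"]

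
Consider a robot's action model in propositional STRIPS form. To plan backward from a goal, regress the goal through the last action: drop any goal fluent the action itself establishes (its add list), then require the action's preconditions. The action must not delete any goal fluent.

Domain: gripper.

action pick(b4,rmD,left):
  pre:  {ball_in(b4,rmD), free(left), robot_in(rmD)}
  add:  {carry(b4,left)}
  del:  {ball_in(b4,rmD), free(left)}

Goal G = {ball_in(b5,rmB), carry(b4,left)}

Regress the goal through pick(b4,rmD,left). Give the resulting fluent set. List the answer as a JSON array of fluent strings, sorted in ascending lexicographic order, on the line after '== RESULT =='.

Compute (G \ add) ∪ pre:
  G ∩ del = {}  (empty — regression defined)
  G \ add = {ball_in(b5,rmB), carry(b4,left)} \ {carry(b4,left)} = {ball_in(b5,rmB)}
  ∪ pre   = {ball_in(b5,rmB)} ∪ {ball_in(b4,rmD), free(left), robot_in(rmD)}
          = {ball_in(b4,rmD), ball_in(b5,rmB), free(left), robot_in(rmD)}

== RESULT ==
["ball_in(b4,rmD)", "ball_in(b5,rmB)", "free(left)", "robot_in(rmD)"]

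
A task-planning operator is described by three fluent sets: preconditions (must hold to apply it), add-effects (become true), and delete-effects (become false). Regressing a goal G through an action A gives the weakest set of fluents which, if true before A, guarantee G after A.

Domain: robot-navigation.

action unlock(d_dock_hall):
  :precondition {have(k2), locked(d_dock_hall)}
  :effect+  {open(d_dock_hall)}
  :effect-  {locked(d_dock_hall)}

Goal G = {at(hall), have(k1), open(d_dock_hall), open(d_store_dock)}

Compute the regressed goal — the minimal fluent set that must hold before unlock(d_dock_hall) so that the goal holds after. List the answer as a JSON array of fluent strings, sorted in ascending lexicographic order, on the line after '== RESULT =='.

Regress:
  G ∩ del = {}  (empty — regression defined)
  G \ add = {at(hall), have(k1), open(d_dock_hall), open(d_store_dock)} \ {open(d_dock_hall)} = {at(hall), have(k1), open(d_store_dock)}
  ∪ pre   = {at(hall), have(k1), open(d_store_dock)} ∪ {have(k2), locked(d_dock_hall)}
          = {at(hall), have(k1), have(k2), locked(d_dock_hall), open(d_store_dock)}

== RESULT ==
["at(hall)", "have(k1)", "have(k2)", "locked(d_dock_hall)", "open(d_store_dock)"]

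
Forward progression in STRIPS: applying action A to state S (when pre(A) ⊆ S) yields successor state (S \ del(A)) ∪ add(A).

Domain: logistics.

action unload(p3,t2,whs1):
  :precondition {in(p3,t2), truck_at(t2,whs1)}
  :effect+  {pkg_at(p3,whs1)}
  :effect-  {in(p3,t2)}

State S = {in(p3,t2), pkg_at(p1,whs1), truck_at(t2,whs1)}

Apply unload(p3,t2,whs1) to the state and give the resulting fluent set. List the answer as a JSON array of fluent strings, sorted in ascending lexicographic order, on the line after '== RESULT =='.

Compute (S \ del) ∪ add:
  pre ⊆ S: {in(p3,t2), truck_at(t2,whs1)} ⊆ S  — applicable
  S \ del = {pkg_at(p1,whs1), truck_at(t2,whs1)}
  ∪ add   = {pkg_at(p1,whs1), pkg_at(p3,whs1), truck_at(t2,whs1)}

== RESULT ==
["pkg_at(p1,whs1)", "pkg_at(p3,whs1)", "truck_at(t2,whs1)"]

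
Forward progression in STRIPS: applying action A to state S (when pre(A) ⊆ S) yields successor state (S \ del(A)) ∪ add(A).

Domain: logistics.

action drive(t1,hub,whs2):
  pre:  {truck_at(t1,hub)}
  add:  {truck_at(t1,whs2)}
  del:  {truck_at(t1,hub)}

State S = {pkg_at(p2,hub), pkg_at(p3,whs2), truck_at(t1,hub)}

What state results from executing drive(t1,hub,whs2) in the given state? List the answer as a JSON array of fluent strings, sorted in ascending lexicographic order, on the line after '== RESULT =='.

Progress:
  pre ⊆ S: {truck_at(t1,hub)} ⊆ S  — applicable
  S \ del = {pkg_at(p2,hub), pkg_at(p3,whs2)}
  ∪ add   = {pkg_at(p2,hub), pkg_at(p3,whs2), truck_at(t1,whs2)}

== RESULT ==
["pkg_at(p2,hub)", "pkg_at(p3,whs2)", "truck_at(t1,whs2)"]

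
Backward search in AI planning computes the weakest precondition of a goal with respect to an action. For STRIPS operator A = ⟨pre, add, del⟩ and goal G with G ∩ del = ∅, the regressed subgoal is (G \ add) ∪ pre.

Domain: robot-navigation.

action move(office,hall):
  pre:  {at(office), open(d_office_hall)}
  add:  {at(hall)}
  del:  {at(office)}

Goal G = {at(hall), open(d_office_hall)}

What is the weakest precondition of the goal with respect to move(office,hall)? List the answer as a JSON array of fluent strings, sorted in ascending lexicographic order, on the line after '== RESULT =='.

Compute (G \ add) ∪ pre:
  G ∩ del = {}  (empty — regression defined)
  G \ add = {at(hall), open(d_office_hall)} \ {at(hall)} = {open(d_office_hall)}
  ∪ pre   = {open(d_office_hall)} ∪ {at(office), open(d_office_hall)}
          = {at(office), open(d_office_hall)}

== RESULT ==
["at(office)", "open(d_office_hall)"]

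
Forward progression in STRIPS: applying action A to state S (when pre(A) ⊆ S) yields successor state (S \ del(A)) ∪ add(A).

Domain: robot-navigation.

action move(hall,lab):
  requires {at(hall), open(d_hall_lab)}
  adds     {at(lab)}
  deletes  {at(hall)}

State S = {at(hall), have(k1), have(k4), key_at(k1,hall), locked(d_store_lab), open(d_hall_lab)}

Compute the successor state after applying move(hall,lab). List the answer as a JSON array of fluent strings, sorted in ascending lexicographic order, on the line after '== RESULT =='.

Progress:
  pre ⊆ S: {at(hall), open(d_hall_lab)} ⊆ S  — applicable
  S \ del = {have(k1), have(k4), key_at(k1,hall), locked(d_store_lab), open(d_hall_lab)}
  ∪ add   = {at(lab), have(k1), have(k4), key_at(k1,hall), locked(d_store_lab), open(d_hall_lab)}

== RESULT ==
["at(lab)", "have(k1)", "have(k4)", "key_at(k1,hall)", "locked(d_store_lab)", "open(d_hall_lab)"]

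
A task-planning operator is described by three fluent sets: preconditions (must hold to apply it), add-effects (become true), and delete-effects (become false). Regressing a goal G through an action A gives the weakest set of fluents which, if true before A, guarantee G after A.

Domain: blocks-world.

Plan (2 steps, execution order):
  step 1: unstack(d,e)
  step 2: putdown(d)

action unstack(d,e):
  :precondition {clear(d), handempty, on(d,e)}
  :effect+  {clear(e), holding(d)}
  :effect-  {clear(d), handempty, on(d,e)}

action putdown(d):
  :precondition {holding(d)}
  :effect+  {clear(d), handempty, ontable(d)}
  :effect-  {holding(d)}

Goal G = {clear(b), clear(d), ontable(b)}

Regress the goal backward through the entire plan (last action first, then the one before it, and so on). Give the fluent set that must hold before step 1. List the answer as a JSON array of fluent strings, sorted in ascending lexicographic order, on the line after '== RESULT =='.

Work backward from the goal:
  through step 2 (putdown(d)): drop {clear(d)}, keep {clear(b), ontable(b)}, require {holding(d)}
    → {clear(b), holding(d), ontable(b)}
  through step 1 (unstack(d,e)): drop {holding(d)}, keep {clear(b), ontable(b)}, require {clear(d), handempty, on(d,e)}
    → {clear(b), clear(d), handempty, on(d,e), ontable(b)}

== RESULT ==
["clear(b)", "clear(d)", "handempty", "on(d,e)", "ontable(b)"]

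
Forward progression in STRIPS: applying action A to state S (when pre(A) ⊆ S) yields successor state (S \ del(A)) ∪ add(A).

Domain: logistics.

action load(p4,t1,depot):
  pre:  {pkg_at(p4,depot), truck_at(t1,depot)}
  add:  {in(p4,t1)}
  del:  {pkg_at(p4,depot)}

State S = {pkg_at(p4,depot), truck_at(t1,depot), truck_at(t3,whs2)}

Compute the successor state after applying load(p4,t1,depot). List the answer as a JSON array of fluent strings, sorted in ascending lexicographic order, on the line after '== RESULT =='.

Progress:
  pre ⊆ S: {pkg_at(p4,depot), truck_at(t1,depot)} ⊆ S  — applicable
  S \ del = {truck_at(t1,depot), truck_at(t3,whs2)}
  ∪ add   = {in(p4,t1), truck_at(t1,depot), truck_at(t3,whs2)}

== RESULT ==
["in(p4,t1)", "truck_at(t1,depot)", "truck_at(t3,whs2)"]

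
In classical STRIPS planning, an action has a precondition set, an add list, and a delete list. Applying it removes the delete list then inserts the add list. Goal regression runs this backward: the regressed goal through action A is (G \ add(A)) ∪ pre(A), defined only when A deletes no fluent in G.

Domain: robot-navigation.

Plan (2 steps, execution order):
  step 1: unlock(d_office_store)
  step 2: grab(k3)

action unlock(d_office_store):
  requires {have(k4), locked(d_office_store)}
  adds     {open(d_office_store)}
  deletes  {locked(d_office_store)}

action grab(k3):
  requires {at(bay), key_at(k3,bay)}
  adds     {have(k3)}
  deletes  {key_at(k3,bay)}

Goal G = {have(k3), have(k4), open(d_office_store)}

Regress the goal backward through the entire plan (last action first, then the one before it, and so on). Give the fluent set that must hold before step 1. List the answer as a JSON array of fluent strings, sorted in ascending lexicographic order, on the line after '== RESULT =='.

Regress step by step:
  through step 2 (grab(k3)): drop {have(k3)}, keep {have(k4), open(d_office_store)}, require {at(bay), key_at(k3,bay)}
    → {at(bay), have(k4), key_at(k3,bay), open(d_office_store)}
  through step 1 (unlock(d_office_store)): drop {open(d_office_store)}, keep {at(bay), have(k4), key_at(k3,bay)}, require {have(k4), locked(d_office_store)}
    → {at(bay), have(k4), key_at(k3,bay), locked(d_office_store)}

== RESULT ==
["at(bay)", "have(k4)", "key_at(k3,bay)", "locked(d_office_store)"]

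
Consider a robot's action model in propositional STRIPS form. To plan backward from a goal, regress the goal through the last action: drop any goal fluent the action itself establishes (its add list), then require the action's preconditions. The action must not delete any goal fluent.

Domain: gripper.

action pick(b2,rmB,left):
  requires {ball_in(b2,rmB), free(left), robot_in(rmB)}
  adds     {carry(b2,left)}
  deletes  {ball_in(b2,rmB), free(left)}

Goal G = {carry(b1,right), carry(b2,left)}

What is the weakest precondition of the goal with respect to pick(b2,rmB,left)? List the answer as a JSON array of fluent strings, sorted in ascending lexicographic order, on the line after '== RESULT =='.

Regress:
  G ∩ del = {}  (empty — regression defined)
  G \ add = {carry(b1,right), carry(b2,left)} \ {carry(b2,left)} = {carry(b1,right)}
  ∪ pre   = {carry(b1,right)} ∪ {ball_in(b2,rmB), free(left), robot_in(rmB)}
          = {ball_in(b2,rmB), carry(b1,right), free(left), robot_in(rmB)}

== RESULT ==
["ball_in(b2,rmB)", "carry(b1,right)", "free(left)", "robot_in(rmB)"]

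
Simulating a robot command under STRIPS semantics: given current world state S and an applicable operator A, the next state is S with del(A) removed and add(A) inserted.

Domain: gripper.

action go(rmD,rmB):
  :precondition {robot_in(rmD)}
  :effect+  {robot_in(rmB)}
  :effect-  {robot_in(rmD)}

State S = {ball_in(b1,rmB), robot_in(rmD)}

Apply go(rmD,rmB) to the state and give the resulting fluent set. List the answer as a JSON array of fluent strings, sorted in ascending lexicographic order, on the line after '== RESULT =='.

Progress:
  pre ⊆ S: {robot_in(rmD)} ⊆ S  — applicable
  S \ del = {ball_in(b1,rmB)}
  ∪ add   = {ball_in(b1,rmB), robot_in(rmB)}

== RESULT ==
["ball_in(b1,rmB)", "robot_in(rmB)"]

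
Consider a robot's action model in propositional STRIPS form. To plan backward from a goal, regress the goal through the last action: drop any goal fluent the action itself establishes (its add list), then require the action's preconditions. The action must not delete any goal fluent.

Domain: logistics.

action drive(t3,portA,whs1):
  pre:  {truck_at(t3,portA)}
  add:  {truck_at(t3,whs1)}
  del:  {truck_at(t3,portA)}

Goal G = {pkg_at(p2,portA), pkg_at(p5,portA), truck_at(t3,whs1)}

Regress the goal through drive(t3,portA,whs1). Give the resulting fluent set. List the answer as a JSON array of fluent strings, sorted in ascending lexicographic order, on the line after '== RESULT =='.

Compute (G \ add) ∪ pre:
  G ∩ del = {}  (empty — regression defined)
  G \ add = {pkg_at(p2,portA), pkg_at(p5,portA), truck_at(t3,whs1)} \ {truck_at(t3,whs1)} = {pkg_at(p2,portA), pkg_at(p5,portA)}
  ∪ pre   = {pkg_at(p2,portA), pkg_at(p5,portA)} ∪ {truck_at(t3,portA)}
          = {pkg_at(p2,portA), pkg_at(p5,portA), truck_at(t3,portA)}

== RESULT ==
["pkg_at(p2,portA)", "pkg_at(p5,portA)", "truck_at(t3,portA)"]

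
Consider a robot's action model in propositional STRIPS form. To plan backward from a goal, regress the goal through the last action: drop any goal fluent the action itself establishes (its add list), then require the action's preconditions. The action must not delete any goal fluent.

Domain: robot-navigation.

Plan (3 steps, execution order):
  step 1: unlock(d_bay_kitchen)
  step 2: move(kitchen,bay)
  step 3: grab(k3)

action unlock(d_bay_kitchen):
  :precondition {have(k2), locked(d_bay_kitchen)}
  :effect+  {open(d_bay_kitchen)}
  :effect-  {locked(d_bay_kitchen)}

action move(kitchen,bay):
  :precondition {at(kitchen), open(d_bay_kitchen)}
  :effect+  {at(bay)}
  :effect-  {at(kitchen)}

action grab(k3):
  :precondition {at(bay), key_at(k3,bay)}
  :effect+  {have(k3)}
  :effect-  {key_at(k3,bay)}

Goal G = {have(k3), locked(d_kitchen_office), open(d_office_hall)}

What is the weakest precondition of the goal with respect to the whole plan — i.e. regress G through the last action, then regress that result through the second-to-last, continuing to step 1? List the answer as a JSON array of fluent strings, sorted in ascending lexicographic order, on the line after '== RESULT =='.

Work backward from the goal:
  through step 3 (grab(k3)): drop {have(k3)}, keep {locked(d_kitchen_office), open(d_office_hall)}, require {at(bay), key_at(k3,bay)}
    → {at(bay), key_at(k3,bay), locked(d_kitchen_office), open(d_office_hall)}
  through step 2 (move(kitchen,bay)): drop {at(bay)}, keep {key_at(k3,bay), locked(d_kitchen_office), open(d_office_hall)}, require {at(kitchen), open(d_bay_kitchen)}
    → {at(kitchen), key_at(k3,bay), locked(d_kitchen_office), open(d_bay_kitchen), open(d_office_hall)}
  through step 1 (unlock(d_bay_kitchen)): drop {open(d_bay_kitchen)}, keep {at(kitchen), key_at(k3,bay), locked(d_kitchen_office), open(d_office_hall)}, require {have(k2), locked(d_bay_kitchen)}
    → {at(kitchen), have(k2), key_at(k3,bay), locked(d_bay_kitchen), locked(d_kitchen_office), open(d_office_hall)}

== RESULT ==
["at(kitchen)", "have(k2)", "key_at(k3,bay)", "locked(d_bay_kitchen)", "locked(d_kitchen_office)", "open(d_office_hall)"]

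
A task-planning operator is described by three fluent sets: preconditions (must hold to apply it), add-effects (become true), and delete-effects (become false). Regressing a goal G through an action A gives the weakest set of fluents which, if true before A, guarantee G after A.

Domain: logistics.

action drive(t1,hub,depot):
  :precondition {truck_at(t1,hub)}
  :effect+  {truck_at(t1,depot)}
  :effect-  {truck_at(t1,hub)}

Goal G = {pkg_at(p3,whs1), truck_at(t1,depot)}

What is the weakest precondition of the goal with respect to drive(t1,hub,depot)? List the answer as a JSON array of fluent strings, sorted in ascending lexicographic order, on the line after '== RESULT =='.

Compute (G \ add) ∪ pre:
  G ∩ del = {}  (empty — regression defined)
  G \ add = {pkg_at(p3,whs1), truck_at(t1,depot)} \ {truck_at(t1,depot)} = {pkg_at(p3,whs1)}
  ∪ pre   = {pkg_at(p3,whs1)} ∪ {truck_at(t1,hub)}
          = {pkg_at(p3,whs1), truck_at(t1,hub)}

== RESULT ==
["pkg_at(p3,whs1)", "truck_at(t1,hub)"]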